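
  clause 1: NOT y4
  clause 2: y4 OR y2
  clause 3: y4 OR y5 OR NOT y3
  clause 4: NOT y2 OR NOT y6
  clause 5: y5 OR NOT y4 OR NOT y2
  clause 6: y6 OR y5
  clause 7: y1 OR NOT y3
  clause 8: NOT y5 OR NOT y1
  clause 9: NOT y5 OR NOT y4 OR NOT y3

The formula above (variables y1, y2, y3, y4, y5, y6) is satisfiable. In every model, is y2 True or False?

True

Suppose y2 = false.
Unit clause (NOT y4) forces y4 = false.
That conflicts with the unit clause (y4).
So every satisfying assignment has y2 = True.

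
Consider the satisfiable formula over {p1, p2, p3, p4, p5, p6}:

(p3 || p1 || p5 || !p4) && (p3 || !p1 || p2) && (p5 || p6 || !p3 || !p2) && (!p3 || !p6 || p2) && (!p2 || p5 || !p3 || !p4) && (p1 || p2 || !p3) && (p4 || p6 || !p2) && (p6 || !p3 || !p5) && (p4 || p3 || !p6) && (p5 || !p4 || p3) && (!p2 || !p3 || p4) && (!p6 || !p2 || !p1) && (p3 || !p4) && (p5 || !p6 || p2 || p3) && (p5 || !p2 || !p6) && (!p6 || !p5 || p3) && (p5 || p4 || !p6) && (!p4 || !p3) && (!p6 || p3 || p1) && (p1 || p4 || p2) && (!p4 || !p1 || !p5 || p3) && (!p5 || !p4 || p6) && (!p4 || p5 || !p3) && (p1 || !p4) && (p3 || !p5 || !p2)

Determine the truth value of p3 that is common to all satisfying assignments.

True

Suppose p3 = false.
The clause (!p4) is unit, so p4 = false.
The clause (!p6) is unit, so p6 = false.
The clause (!p2) is unit, so p2 = false.
The clause (!p1) is unit, so p1 = false.
That conflicts with the unit clause (p1).
So every satisfying assignment has p3 = True.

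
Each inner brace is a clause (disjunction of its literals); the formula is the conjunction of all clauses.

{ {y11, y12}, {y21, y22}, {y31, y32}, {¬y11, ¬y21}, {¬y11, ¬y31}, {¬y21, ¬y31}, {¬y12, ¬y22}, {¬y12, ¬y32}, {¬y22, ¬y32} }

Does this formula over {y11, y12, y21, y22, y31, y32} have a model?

Suppose y11 = True.
Unit clause (¬y21) forces y21 = False.
Unit clause (y22) forces y22 = True.
Unit clause (¬y31) forces y31 = False.
Unit clause (y32) forces y32 = True.
That conflicts with the unit clause (¬y32).
That branch fails; take y11 = False instead.
Unit clause (y12) forces y12 = True.
Unit clause (¬y22) forces y22 = False.
Unit clause (y21) forces y21 = True.
Unit clause (¬y31) forces y31 = False.
Unit clause (y32) forces y32 = True.
That conflicts with the unit clause (¬y32).
Neither y11 = True nor y11 = False works.
No assignment satisfies every clause.

No, unsatisfiable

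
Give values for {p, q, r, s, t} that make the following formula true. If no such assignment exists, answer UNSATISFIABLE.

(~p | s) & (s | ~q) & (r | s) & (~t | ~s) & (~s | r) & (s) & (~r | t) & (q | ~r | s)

Unit clause (s) forces s = 1.
Unit clause (~t) forces t = 0.
Unit clause (r) forces r = 1.
But (~r) is also a unit clause — contradiction.

UNSATISFIABLE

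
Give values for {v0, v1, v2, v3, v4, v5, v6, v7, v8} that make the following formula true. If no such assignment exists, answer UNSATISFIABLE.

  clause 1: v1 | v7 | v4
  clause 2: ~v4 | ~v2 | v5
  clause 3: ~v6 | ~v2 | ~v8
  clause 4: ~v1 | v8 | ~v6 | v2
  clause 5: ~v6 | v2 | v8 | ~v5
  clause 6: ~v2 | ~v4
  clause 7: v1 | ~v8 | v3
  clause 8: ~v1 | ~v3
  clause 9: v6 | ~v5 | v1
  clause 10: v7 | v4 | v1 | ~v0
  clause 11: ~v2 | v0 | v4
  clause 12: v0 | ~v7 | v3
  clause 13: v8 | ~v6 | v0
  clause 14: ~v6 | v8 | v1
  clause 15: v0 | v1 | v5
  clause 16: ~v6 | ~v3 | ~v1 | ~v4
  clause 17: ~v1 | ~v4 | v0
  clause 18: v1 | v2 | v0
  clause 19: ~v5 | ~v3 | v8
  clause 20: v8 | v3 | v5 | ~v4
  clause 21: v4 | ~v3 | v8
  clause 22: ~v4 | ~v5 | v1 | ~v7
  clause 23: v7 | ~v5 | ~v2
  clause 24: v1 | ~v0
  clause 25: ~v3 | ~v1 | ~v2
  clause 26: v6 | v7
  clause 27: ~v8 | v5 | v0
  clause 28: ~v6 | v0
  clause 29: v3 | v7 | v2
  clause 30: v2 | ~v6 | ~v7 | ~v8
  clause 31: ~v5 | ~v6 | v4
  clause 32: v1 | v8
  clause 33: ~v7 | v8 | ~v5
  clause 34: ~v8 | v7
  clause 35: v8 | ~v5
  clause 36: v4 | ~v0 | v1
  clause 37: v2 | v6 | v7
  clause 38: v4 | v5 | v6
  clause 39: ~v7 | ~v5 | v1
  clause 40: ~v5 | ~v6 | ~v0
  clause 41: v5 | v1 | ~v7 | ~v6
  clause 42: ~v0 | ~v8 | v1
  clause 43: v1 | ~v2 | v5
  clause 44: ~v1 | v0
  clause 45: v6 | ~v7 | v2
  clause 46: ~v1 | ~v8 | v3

v0=1,  v1=1,  v2=1,  v3=0,  v4=0,  v5=0,  v6=1,  v7=1,  v8=0

Try v2 = 1.
Unit clause (~v4) forces v4 = 0.
Unit clause (v0) forces v0 = 1.
Unit clause (v1) forces v1 = 1.
Unit clause (~v3) forces v3 = 0.
Unit clause (~v8) forces v8 = 0.
Unit clause (~v5) forces v5 = 0.
Unit clause (v6) forces v6 = 1.
Every clause is now satisfied; v7 is unconstrained.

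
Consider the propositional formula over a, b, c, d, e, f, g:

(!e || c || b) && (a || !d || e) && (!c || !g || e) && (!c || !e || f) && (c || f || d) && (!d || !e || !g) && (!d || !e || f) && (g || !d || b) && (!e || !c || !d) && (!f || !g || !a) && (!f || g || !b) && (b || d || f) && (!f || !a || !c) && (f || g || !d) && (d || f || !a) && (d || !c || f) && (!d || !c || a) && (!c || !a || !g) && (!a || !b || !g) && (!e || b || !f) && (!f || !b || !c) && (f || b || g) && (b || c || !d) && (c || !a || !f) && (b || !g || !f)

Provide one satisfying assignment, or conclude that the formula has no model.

a=false,  b=true,  c=false,  d=false,  e=false,  f=true,  g=true

Branch on e: set e = false.
Branch on a: set a = false.
(!d) alone gives d = false.
Branch on c: set c = false.
(f) alone gives f = true.
Branch on g: set g = true.
(b) alone gives b = true.
All clauses are satisfied.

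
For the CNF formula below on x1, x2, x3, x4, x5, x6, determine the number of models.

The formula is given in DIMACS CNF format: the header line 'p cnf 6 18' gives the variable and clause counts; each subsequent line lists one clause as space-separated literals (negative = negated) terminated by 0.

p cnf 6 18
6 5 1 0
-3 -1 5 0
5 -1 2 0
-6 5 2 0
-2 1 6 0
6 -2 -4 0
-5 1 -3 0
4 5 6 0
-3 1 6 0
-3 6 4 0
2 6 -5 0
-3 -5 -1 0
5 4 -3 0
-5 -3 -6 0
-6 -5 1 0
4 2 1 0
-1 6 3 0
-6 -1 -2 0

5

There are 2^6 = 64 truth assignments over (x1, x2, x3, x4, x5, x6).
Split on x2. With x2 = True, the clauses containing x2 are satisfied and ¬x2 drops from the rest; 3 of the 2^5 = 32 assignments to the other variables satisfy what remains.
With x2 = False, by the same count on the reduced clause set, 2 assignments work.
(One model: x1=F, x2=T, x3=F, x4=F, x5=F, x6=T.)
Total: 3 + 2 = 5.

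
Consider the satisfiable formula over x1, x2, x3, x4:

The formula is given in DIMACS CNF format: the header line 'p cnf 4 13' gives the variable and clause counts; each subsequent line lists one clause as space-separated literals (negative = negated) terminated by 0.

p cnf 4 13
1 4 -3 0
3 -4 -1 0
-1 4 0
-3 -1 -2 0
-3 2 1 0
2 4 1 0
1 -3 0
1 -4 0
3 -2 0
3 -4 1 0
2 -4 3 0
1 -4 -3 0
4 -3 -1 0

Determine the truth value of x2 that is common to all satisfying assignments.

False

Suppose x2 = True.
The clause (x3) is unit, so x3 = True.
The clause (¬x1) is unit, so x1 = False.
That conflicts with the unit clause (x1).
So every satisfying assignment has x2 = False.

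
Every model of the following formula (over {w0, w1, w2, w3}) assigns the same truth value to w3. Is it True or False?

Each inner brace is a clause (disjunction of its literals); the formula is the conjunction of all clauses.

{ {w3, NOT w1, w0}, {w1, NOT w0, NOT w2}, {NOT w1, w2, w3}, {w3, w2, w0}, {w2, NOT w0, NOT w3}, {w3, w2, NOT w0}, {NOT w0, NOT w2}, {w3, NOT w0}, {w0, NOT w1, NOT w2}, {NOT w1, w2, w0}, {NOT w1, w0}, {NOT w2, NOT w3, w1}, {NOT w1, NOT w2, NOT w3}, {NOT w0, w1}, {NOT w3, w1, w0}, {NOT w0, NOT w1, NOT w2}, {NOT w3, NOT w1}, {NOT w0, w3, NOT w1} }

False

Suppose w3 = true.
The clause (NOT w1) is unit, so w1 = false.
The clause (NOT w2) is unit, so w2 = false.
The clause (NOT w0) is unit, so w0 = false.
That conflicts with the unit clause (w0).
So every satisfying assignment has w3 = False.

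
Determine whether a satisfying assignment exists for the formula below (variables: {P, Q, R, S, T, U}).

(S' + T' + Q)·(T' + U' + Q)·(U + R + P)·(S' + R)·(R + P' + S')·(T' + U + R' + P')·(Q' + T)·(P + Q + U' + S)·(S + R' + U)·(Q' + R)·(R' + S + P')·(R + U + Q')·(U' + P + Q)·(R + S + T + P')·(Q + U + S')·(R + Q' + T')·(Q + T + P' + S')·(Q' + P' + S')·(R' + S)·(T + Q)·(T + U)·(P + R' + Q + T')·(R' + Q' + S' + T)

Yes, satisfiable

Case S = 1:
The clause (R) is unit, so R = 1.
Case T = 1:
The clause (Q) is unit, so Q = 1.
The clause (P') is unit, so P = 0.
Every clause is now satisfied; U is unconstrained.
A satisfying assignment: P ↦ 0; Q ↦ 1; R ↦ 1; S ↦ 1; T ↦ 1; U ↦ 0.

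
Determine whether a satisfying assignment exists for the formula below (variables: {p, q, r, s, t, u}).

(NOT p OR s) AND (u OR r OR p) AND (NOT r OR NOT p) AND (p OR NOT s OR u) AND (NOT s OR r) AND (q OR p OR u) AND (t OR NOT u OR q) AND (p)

Unsatisfiable

From the singleton clause (p), p = true.
From the singleton clause (s), s = true.
From the singleton clause (NOT r), r = false.
That conflicts with the unit clause (r).
No assignment satisfies every clause.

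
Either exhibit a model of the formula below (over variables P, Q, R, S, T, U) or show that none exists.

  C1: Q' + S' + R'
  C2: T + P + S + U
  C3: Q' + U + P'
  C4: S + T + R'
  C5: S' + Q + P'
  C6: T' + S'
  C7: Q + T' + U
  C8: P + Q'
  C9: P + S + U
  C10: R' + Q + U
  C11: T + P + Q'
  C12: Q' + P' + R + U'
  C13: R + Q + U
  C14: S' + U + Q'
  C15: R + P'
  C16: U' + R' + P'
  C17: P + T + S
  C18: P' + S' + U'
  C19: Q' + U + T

P: 0,  Q: 0,  R: 1,  S: 1,  T: 0,  U: 1

Try T = 0.
Try S = 1.
Try Q = 0.
From the singleton clause (P'), P = 0.
Try R = 1.
From the singleton clause (U), U = 1.
All clauses are satisfied.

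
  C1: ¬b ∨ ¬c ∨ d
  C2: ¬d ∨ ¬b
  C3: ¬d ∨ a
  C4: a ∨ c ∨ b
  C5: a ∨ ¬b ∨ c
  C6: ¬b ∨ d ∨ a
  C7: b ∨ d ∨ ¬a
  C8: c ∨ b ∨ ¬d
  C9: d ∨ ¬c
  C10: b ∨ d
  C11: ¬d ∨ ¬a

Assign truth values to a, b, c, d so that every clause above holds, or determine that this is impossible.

a ↦ True,  b ↦ True,  c ↦ False,  d ↦ False

Suppose d = False.
From the singleton clause (¬c), c = False.
From the singleton clause (b), b = True.
From the singleton clause (a), a = True.
Every clause now holds.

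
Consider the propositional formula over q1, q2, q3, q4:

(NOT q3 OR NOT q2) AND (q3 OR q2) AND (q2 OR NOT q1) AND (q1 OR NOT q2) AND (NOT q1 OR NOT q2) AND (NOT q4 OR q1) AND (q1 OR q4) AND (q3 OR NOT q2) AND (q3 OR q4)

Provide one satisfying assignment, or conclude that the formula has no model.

Try q3 = false.
(q2) alone gives q2 = true.
But (NOT q2) is also a unit clause — contradiction.
So q3 must be the other value — set q3 = true.
(NOT q2) alone gives q2 = false.
(NOT q1) alone gives q1 = false.
(NOT q4) alone gives q4 = false.
But (q4) is also a unit clause — contradiction.
Either choice for q3 ends in contradiction.

UNSATISFIABLE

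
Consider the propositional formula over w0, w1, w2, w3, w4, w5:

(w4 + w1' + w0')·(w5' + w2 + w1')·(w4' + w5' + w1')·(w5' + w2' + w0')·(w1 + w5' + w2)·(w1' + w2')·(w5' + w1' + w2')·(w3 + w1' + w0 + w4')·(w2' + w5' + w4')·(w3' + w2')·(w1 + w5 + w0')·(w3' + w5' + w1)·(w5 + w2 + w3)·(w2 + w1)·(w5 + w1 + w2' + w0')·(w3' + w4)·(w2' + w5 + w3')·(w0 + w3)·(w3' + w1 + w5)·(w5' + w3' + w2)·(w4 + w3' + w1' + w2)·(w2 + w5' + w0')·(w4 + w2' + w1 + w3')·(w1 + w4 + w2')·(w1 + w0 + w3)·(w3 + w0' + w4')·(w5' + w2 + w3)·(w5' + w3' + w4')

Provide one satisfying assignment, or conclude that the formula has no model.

w0=1,  w1=1,  w2=0,  w3=1,  w4=1,  w5=0

Case w1 = 1:
(w2') alone gives w2 = 0.
(w5') alone gives w5 = 0.
(w3) alone gives w3 = 1.
(w4) alone gives w4 = 1.
No clause remains; w0 is free.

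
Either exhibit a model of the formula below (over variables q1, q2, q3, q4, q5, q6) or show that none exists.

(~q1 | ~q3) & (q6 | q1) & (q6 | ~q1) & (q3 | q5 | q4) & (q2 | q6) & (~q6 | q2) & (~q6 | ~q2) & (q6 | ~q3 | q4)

UNSATISFIABLE

Case q1 = 0:
The clause (q6) is unit, so q6 = 1.
The clause (q2) is unit, so q2 = 1.
That conflicts with the unit clause (~q2).
That branch fails; take q1 = 1 instead.
The clause (~q3) is unit, so q3 = 0.
The clause (q6) is unit, so q6 = 1.
The clause (q2) is unit, so q2 = 1.
That conflicts with the unit clause (~q2).
Neither q1 = 1 nor q1 = 0 works.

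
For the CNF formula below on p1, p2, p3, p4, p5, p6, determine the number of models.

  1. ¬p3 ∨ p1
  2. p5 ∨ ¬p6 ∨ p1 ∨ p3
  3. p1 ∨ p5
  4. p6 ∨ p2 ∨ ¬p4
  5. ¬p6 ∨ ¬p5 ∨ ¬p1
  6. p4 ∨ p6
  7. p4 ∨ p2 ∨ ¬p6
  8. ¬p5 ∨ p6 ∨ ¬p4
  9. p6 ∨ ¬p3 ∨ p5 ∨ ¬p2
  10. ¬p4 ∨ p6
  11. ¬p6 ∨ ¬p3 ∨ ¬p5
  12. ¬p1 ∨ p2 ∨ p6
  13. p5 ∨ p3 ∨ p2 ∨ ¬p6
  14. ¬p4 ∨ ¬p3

6

There are 2^6 = 64 truth assignments over (p1, p2, p3, p4, p5, p6).
Split on p4. With p4 = True, the clauses containing p4 are satisfied and ¬p4 drops from the rest; 3 of the 2^5 = 32 assignments to the other variables satisfy what remains.
With p4 = False, by the same count on the reduced clause set, 3 assignments work.
(One model: p1=F, p2=F, p3=F, p4=T, p5=T, p6=T.)
Total: 3 + 3 = 6.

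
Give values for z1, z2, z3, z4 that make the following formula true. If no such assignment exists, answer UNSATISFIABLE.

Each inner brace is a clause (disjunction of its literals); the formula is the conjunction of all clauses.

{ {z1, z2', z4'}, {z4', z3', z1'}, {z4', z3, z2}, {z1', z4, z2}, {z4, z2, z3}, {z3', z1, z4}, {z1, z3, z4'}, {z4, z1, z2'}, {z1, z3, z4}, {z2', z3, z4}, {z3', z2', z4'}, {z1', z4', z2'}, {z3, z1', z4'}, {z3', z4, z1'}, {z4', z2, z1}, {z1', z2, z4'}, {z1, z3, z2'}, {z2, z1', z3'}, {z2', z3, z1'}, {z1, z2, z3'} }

Try z1 = 1.
Try z4 = 0.
Unit clause (z2) forces z2 = 1.
Unit clause (z3) forces z3 = 1.
Now (z3') is unsatisfied and unit — conflict.
So z4 must be the other value — set z4 = 1.
Unit clause (z3') forces z3 = 0.
Now (z3) is unsatisfied and unit — conflict.
Neither z4 = 1 nor z4 = 0 works.
So z1 must be the other value — set z1 = 0.
Try z2 = 0.
Unit clause (z4') forces z4 = 0.
Unit clause (z3) forces z3 = 1.
Now (z3') is unsatisfied and unit — conflict.
So z2 must be the other value — set z2 = 1.
Unit clause (z4') forces z4 = 0.
Now (z4) is unsatisfied and unit — conflict.
Neither z2 = 1 nor z2 = 0 works.
Neither z1 = 1 nor z1 = 0 works.

UNSATISFIABLE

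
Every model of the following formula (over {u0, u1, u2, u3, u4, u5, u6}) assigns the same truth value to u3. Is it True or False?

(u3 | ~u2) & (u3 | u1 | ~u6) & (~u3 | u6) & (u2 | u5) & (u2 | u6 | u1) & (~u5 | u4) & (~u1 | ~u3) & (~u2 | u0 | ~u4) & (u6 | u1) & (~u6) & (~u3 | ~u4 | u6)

Suppose u3 = 1.
From the singleton clause (u6), u6 = 1.
That conflicts with the unit clause (~u6).
So every satisfying assignment has u3 = False.

False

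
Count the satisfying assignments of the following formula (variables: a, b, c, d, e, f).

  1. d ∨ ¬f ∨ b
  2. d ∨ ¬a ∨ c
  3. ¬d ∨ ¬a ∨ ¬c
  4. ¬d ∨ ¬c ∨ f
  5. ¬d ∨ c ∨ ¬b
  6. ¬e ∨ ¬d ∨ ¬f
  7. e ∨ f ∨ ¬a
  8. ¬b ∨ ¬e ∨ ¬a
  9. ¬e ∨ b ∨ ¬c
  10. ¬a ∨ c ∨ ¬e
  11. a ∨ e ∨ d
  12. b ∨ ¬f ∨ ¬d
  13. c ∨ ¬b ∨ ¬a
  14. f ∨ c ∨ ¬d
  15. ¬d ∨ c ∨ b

There are 2^6 = 64 truth assignments over (a, b, c, d, e, f).
Split on e. With e = True, the clauses containing e are satisfied and ¬e drops from the rest; 5 of the 2^5 = 32 assignments to the other variables satisfy what remains.
With e = False, by the same count on the reduced clause set, 2 assignments work.
(One model: a=F, b=F, c=F, d=F, e=T, f=F.)
Total: 5 + 2 = 7.

7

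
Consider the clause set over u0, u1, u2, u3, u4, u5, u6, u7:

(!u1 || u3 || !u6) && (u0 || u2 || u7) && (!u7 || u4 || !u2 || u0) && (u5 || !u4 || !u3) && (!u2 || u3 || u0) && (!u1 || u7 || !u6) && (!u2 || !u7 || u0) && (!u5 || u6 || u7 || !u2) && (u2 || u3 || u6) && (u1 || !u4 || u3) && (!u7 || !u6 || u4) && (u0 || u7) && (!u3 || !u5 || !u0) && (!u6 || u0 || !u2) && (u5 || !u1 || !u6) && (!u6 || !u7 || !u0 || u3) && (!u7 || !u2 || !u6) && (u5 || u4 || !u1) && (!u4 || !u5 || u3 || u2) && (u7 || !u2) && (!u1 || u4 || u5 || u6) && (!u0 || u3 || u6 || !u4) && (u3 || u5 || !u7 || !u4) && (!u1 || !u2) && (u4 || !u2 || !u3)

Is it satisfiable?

Yes

Suppose u0 = true.
Suppose u3 = true.
The clause (!u5) is unit, so u5 = false.
The clause (!u4) is unit, so u4 = false.
The clause (!u1) is unit, so u1 = false.
The clause (!u2) is unit, so u2 = false.
Suppose u7 = false.
All clauses hold; u6 can take either value.
A satisfying assignment: u0=true,  u1=false,  u2=false,  u3=true,  u4=false,  u5=false,  u6=true,  u7=false.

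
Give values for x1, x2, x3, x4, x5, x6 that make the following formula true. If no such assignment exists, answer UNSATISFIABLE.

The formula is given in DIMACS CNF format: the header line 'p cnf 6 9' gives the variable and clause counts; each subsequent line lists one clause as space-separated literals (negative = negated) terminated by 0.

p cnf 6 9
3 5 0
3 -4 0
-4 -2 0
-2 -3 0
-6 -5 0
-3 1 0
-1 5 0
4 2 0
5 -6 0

x1=True; x2=False; x3=True; x4=True; x5=True; x6=False

Case x3 = True:
From the singleton clause (¬x2), x2 = False.
From the singleton clause (x1), x1 = True.
From the singleton clause (x5), x5 = True.
From the singleton clause (¬x6), x6 = False.
From the singleton clause (x4), x4 = True.
Every clause now holds.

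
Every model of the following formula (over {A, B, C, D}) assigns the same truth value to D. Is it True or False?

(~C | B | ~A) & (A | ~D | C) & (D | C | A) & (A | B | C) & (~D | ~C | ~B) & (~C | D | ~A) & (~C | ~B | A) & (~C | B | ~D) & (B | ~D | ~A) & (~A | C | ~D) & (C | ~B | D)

Suppose D = 1.
Try A = 1.
From the singleton clause (B), B = 1.
From the singleton clause (~C), C = 0.
That conflicts with the unit clause (C).
Backtrack on A: now try A = 0.
From the singleton clause (C), C = 1.
From the singleton clause (~B), B = 0.
That conflicts with the unit clause (B).
Both values of A lead to a conflict.
So every satisfying assignment has D = False.

False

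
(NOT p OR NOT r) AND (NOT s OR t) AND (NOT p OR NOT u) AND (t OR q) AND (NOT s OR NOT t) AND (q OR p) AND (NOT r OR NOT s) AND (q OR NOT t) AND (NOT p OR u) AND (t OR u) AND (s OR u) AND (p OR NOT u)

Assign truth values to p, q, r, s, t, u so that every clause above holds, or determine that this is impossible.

Case p = false:
From the singleton clause (q), q = true.
From the singleton clause (NOT u), u = false.
From the singleton clause (t), t = true.
From the singleton clause (NOT s), s = false.
But (s) is also a unit clause — contradiction.
Undo p and try p = true.
From the singleton clause (NOT r), r = false.
From the singleton clause (NOT u), u = false.
But (u) is also a unit clause — contradiction.
Neither p = true nor p = false works.

UNSATISFIABLE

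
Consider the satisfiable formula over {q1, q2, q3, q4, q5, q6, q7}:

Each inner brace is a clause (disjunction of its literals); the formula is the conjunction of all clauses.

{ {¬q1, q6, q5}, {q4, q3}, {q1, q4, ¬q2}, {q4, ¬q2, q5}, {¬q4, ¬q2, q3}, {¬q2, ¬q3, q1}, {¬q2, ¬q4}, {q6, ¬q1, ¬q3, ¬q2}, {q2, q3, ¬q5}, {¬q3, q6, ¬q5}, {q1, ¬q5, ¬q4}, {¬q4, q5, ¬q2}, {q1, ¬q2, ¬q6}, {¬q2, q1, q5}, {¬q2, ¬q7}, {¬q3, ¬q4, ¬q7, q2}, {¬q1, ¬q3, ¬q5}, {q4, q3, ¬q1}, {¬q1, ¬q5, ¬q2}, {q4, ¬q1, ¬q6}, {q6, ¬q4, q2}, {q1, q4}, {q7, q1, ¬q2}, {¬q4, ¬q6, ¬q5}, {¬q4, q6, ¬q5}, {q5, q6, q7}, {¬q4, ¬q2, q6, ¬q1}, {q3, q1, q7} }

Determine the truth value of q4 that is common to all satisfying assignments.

True

Suppose q4 = False.
(q3) alone gives q3 = True.
(q1) alone gives q1 = True.
(¬q5) alone gives q5 = False.
(q6) alone gives q6 = True.
Now (¬q6) is unsatisfied and unit — conflict.
So every satisfying assignment has q4 = True.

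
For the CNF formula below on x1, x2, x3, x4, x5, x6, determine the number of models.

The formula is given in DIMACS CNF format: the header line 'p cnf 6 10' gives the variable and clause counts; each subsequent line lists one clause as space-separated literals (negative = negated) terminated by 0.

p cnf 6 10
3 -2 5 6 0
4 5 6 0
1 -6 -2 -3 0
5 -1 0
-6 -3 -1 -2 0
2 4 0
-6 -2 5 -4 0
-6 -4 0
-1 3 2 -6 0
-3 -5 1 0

There are 2^6 = 64 truth assignments over (x1, x2, x3, x4, x5, x6).
Split on x5. With x5 = True, the clauses containing x5 are satisfied and ¬x5 drops from the rest; 11 of the 2^5 = 32 assignments to the other variables satisfy what remains.
With x5 = False, by the same count on the reduced clause set, 4 assignments work.
Total: 11 + 4 = 15.

15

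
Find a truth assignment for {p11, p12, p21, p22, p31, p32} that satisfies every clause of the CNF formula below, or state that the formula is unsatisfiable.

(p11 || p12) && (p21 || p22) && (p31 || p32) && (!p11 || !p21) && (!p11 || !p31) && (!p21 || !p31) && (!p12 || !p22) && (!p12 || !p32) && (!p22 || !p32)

UNSATISFIABLE

Try p11 = true.
Unit clause (!p21) forces p21 = false.
Unit clause (p22) forces p22 = true.
Unit clause (!p31) forces p31 = false.
Unit clause (p32) forces p32 = true.
That conflicts with the unit clause (!p32).
Backtrack on p11: now try p11 = false.
Unit clause (p12) forces p12 = true.
Unit clause (!p22) forces p22 = false.
Unit clause (p21) forces p21 = true.
Unit clause (!p31) forces p31 = false.
Unit clause (p32) forces p32 = true.
That conflicts with the unit clause (!p32).
Neither p11 = true nor p11 = false works.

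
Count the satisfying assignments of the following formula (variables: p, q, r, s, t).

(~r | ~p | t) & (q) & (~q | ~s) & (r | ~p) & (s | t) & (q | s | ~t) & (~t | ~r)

There are 2^5 = 32 truth assignments over (p, q, r, s, t).
Split on t. With t = 1, the clauses containing t are satisfied and ~t drops from the rest; 1 of the 2^4 = 16 assignments to the other variables satisfy what remains.
With t = 0, by the same count on the reduced clause set, 0 assignments work.
Total: 1 + 0 = 1.

1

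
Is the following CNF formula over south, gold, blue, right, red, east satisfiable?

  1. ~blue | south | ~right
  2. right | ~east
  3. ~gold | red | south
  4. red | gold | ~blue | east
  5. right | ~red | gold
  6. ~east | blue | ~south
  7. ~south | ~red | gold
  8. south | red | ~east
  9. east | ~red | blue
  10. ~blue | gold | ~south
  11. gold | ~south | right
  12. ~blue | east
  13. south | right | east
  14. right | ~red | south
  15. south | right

Yes

Case right = 1:
Case blue = 1:
The clause (south) is unit, so south = 1.
The clause (gold) is unit, so gold = 1.
The clause (east) is unit, so east = 1.
No clause remains; red is free.
A satisfying assignment: south: 1, gold: 1, blue: 1, right: 1, red: 1, east: 1.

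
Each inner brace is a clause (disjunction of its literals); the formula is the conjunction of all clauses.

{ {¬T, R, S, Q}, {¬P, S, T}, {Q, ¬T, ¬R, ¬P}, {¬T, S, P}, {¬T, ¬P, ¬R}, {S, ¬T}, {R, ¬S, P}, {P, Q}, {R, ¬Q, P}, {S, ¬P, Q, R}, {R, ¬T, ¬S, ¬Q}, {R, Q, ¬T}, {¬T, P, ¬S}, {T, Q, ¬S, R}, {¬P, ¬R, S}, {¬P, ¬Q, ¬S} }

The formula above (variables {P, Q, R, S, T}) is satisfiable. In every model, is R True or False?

True

Suppose R = False.
Suppose S = True.
Unit clause (P) forces P = True.
Unit clause (¬Q) forces Q = False.
Unit clause (¬T) forces T = False.
Now (T) is unsatisfied and unit — conflict.
That branch fails; take S = False instead.
Unit clause (¬T) forces T = False.
Unit clause (¬P) forces P = False.
Unit clause (Q) forces Q = True.
Now (¬Q) is unsatisfied and unit — conflict.
Both values of S lead to a conflict.
So every satisfying assignment has R = True.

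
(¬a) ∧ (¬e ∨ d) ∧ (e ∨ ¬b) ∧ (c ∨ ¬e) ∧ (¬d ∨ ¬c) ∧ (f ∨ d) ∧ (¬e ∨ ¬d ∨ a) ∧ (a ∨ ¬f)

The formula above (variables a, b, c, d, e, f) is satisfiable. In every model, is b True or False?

False

Suppose b = True.
(¬a) alone gives a = False.
(e) alone gives e = True.
(d) alone gives d = True.
But (¬d) is also a unit clause — contradiction.
So every satisfying assignment has b = False.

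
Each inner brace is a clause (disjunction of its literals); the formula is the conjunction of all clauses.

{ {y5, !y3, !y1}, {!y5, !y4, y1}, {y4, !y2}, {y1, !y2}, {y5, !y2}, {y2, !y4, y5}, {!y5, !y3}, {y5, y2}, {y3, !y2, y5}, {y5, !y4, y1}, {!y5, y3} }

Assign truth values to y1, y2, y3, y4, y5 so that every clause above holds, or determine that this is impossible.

UNSATISFIABLE

Case y4 = true:
Case y5 = false:
The clause (!y2) is unit, so y2 = false.
That conflicts with the unit clause (y2).
Backtrack on y5: now try y5 = true.
The clause (y1) is unit, so y1 = true.
The clause (!y3) is unit, so y3 = false.
That conflicts with the unit clause (y3).
Either choice for y5 ends in contradiction.
Backtrack on y4: now try y4 = false.
The clause (!y2) is unit, so y2 = false.
The clause (y5) is unit, so y5 = true.
The clause (!y3) is unit, so y3 = false.
That conflicts with the unit clause (y3).
Either choice for y4 ends in contradiction.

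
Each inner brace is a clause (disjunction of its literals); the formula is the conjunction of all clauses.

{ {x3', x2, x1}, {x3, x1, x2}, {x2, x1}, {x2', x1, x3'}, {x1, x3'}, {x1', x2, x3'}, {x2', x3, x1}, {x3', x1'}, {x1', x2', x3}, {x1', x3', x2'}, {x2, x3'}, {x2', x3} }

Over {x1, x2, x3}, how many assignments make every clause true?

1

There are 2^3 = 8 truth assignments over (x1, x2, x3).
Split on x3. With x3 = 1, the clauses containing x3 are satisfied and x3' drops from the rest; 0 of the 2^2 = 4 assignments to the other variables satisfy what remains.
With x3 = 0, by the same count on the reduced clause set, 1 assignment works.
Total: 0 + 1 = 1.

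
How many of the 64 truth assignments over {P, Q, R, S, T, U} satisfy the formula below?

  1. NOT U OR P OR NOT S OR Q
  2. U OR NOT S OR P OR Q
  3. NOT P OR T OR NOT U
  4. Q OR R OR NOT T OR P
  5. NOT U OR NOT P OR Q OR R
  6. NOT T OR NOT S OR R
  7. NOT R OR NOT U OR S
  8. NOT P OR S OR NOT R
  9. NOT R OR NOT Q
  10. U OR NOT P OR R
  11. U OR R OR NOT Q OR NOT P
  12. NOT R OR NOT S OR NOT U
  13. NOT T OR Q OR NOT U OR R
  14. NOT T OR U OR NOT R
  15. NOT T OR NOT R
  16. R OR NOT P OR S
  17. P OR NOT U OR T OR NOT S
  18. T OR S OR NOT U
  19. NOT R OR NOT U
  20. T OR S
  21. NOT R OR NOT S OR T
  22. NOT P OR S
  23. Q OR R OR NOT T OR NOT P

There are 2^6 = 64 truth assignments over (P, Q, R, S, T, U).
Split on U. With U = true, the clauses containing U are satisfied and NOT U drops from the rest; 1 of the 2^5 = 32 assignments to the other variables satisfy what remains.
With U = false, by the same count on the reduced clause set, 2 assignments work.
(One model: P=F, Q=T, R=F, S=F, T=T, U=F.)
Total: 1 + 2 = 3.

3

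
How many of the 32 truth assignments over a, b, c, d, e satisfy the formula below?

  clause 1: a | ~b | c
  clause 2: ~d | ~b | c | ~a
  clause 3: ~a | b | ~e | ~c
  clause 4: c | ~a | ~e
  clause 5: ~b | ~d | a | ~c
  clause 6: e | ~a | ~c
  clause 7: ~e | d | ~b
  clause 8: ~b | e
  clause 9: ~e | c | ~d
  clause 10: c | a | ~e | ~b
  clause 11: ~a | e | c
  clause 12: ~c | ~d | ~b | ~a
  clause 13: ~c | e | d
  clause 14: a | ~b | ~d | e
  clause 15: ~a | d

There are 2^5 = 32 truth assignments over (a, b, c, d, e).
Split on a. With a = 1, the clauses containing a are satisfied and ~a drops from the rest; 0 of the 2^4 = 16 assignments to the other variables satisfy what remains.
With a = 0, by the same count on the reduced clause set, 6 assignments work.
Total: 0 + 6 = 6.

6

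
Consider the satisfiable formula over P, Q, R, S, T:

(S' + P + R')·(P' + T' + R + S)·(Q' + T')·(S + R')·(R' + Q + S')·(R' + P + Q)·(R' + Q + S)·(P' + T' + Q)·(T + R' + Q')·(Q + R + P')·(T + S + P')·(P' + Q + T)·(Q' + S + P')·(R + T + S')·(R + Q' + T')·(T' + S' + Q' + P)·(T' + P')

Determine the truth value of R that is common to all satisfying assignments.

Suppose R = 1.
The clause (S) is unit, so S = 1.
The clause (P) is unit, so P = 1.
The clause (Q) is unit, so Q = 1.
The clause (T') is unit, so T = 0.
But (T) is also a unit clause — contradiction.
So every satisfying assignment has R = False.

False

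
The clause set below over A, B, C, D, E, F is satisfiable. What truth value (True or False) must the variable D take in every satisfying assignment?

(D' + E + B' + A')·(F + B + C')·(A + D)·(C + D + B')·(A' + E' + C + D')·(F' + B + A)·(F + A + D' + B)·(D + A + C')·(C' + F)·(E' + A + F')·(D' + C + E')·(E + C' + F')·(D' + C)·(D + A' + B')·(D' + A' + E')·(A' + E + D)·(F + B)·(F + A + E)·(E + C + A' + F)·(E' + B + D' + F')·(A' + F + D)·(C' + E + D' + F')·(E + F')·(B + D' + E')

False

Suppose D = 1.
Unit clause (C) forces C = 1.
Unit clause (F) forces F = 1.
Unit clause (E) forces E = 1.
Unit clause (A) forces A = 1.
That conflicts with the unit clause (A').
So every satisfying assignment has D = False.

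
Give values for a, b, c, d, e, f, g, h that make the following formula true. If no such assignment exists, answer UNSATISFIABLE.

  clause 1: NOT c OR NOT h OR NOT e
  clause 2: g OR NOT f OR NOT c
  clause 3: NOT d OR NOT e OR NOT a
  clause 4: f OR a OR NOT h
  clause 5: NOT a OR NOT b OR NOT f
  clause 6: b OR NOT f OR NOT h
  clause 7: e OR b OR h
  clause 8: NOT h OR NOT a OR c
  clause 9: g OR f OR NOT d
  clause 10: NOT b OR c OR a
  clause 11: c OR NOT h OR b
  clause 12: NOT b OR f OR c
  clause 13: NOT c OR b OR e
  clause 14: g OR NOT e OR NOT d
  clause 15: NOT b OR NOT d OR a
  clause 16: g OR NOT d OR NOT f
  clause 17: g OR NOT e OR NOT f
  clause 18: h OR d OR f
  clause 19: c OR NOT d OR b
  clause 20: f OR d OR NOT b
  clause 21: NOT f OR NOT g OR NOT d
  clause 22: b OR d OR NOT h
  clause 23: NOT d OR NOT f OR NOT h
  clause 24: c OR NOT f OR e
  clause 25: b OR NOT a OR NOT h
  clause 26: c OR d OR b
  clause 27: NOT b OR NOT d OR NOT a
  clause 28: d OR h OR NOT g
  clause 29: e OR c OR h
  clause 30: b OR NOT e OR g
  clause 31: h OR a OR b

a: false; b: true; c: true; d: false; e: false; f: true; g: true; h: true

Case c = true:
Case h = true:
(NOT e) alone gives e = false.
(b) alone gives b = true.
Case g = true:
Case f = true:
(NOT a) alone gives a = false.
(NOT d) alone gives d = false.
This assignment satisfies each clause.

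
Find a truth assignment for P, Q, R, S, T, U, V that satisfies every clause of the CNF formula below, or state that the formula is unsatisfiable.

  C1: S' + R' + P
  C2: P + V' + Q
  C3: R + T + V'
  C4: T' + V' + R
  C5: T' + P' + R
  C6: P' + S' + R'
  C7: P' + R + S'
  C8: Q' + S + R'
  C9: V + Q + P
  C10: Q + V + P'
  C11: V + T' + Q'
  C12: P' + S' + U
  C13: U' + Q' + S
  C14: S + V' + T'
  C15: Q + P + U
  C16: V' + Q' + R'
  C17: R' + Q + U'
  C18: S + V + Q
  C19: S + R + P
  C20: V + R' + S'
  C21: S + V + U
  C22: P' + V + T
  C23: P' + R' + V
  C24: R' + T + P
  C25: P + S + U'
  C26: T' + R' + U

Try S = 1.
Try R = 0.
From the singleton clause (P'), P = 0.
Try V = 0.
From the singleton clause (Q), Q = 1.
From the singleton clause (T'), T = 0.
All clauses hold; U can take either value.

P=0,  Q=1,  R=0,  S=1,  T=0,  U=0,  V=0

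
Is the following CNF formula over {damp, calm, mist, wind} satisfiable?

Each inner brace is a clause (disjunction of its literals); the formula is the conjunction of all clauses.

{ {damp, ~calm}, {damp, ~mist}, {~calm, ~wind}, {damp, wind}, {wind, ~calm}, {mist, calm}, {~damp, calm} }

Case damp = 1:
Unit clause (calm) forces calm = 1.
Unit clause (~wind) forces wind = 0.
That conflicts with the unit clause (wind).
Undo damp and try damp = 0.
Unit clause (~calm) forces calm = 0.
Unit clause (~mist) forces mist = 0.
That conflicts with the unit clause (mist).
Neither damp = 1 nor damp = 0 works.
No assignment satisfies every clause.

Unsatisfiable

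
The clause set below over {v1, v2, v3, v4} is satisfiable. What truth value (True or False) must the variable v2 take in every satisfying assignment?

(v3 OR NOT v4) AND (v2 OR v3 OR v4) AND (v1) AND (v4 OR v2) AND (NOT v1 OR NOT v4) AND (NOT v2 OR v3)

Suppose v2 = false.
The clause (v1) is unit, so v1 = true.
The clause (v4) is unit, so v4 = true.
Now (NOT v4) is unsatisfied and unit — conflict.
So every satisfying assignment has v2 = True.

True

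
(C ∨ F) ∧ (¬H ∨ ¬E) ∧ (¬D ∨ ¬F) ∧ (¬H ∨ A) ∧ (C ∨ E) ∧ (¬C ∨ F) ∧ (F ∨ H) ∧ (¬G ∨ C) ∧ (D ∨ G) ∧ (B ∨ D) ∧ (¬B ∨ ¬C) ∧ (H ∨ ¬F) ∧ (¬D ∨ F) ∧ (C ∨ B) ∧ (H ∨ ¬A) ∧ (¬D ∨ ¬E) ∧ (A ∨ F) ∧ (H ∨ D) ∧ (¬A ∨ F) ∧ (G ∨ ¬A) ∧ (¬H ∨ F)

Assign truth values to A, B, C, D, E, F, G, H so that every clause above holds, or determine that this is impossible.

Case C = True:
Unit clause (F) forces F = True.
Unit clause (¬D) forces D = False.
Unit clause (G) forces G = True.
Unit clause (B) forces B = True.
Now (¬B) is unsatisfied and unit — conflict.
Undo C and try C = False.
Unit clause (F) forces F = True.
Unit clause (¬D) forces D = False.
Unit clause (E) forces E = True.
Unit clause (¬H) forces H = False.
Now (H) is unsatisfied and unit — conflict.
Neither C = True nor C = False works.

UNSATISFIABLE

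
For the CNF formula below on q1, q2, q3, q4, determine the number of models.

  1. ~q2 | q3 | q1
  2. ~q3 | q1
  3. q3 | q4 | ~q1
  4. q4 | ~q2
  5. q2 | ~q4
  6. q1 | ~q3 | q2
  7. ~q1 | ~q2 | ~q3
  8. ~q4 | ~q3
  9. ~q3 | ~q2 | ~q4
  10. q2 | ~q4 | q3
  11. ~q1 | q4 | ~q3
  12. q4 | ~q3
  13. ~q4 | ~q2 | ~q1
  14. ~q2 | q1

There are 2^4 = 16 truth assignments over (q1, q2, q3, q4).
Check each against the 14 clauses (columns in the order q1, q2, q3, q4):
  F F F F  ✓ satisfies all
  F F F T  ✗ fails (q2 | ~q4)
  F F T F  ✗ fails (~q3 | q1)
  F F T T  ✗ fails (~q3 | q1)
  F T F F  ✗ fails (~q2 | q3 | q1)
  F T F T  ✗ fails (~q2 | q3 | q1)
  F T T F  ✗ fails (~q3 | q1)
  F T T T  ✗ fails (~q3 | q1)
  T F F F  ✗ fails (q3 | q4 | ~q1)
  T F F T  ✗ fails (q2 | ~q4)
  T F T F  ✗ fails (~q1 | q4 | ~q3)
  T F T T  ✗ fails (q2 | ~q4)
  T T F F  ✗ fails (q3 | q4 | ~q1)
  T T F T  ✗ fails (~q4 | ~q2 | ~q1)
  T T T F  ✗ fails (q4 | ~q2)
  T T T T  ✗ fails (~q1 | ~q2 | ~q3)
1 of the 16 rows is a model.

1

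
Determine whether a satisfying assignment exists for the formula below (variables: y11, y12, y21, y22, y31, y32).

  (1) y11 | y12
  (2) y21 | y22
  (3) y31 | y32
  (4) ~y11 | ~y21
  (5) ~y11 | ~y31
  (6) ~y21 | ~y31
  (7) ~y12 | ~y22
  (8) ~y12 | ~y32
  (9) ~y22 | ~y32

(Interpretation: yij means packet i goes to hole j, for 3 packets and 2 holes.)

Case y11 = 1:
The clause (~y21) is unit, so y21 = 0.
The clause (y22) is unit, so y22 = 1.
The clause (~y31) is unit, so y31 = 0.
The clause (y32) is unit, so y32 = 1.
But (~y32) is also a unit clause — contradiction.
So y11 must be the other value — set y11 = 0.
The clause (y12) is unit, so y12 = 1.
The clause (~y22) is unit, so y22 = 0.
The clause (y21) is unit, so y21 = 1.
The clause (~y31) is unit, so y31 = 0.
The clause (y32) is unit, so y32 = 1.
But (~y32) is also a unit clause — contradiction.
Either choice for y11 ends in contradiction.
No assignment satisfies every clause.

No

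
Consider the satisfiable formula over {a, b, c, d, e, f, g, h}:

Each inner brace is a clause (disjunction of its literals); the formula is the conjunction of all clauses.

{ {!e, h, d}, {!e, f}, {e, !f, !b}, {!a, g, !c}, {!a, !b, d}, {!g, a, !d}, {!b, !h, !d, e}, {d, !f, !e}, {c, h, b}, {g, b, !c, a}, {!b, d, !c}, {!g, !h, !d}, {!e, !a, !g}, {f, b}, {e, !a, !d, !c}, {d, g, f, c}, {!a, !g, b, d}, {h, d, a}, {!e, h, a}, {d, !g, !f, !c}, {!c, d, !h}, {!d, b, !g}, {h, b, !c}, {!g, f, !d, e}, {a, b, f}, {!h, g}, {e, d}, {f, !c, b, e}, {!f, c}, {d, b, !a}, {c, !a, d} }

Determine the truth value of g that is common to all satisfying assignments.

False

Suppose g = true.
Try e = false.
The clause (d) is unit, so d = true.
The clause (a) is unit, so a = true.
The clause (!h) is unit, so h = false.
The clause (!c) is unit, so c = false.
The clause (b) is unit, so b = true.
The clause (!f) is unit, so f = false.
Now (f) is unsatisfied and unit — conflict.
That branch fails; take e = true instead.
The clause (f) is unit, so f = true.
The clause (d) is unit, so d = true.
The clause (a) is unit, so a = true.
Now (!a) is unsatisfied and unit — conflict.
Both values of e lead to a conflict.
So every satisfying assignment has g = False.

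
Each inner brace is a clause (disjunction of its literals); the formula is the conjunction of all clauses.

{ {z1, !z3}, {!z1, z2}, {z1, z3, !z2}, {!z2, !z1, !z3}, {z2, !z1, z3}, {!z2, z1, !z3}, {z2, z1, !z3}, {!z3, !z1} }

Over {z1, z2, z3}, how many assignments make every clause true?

2

There are 2^3 = 8 truth assignments over (z1, z2, z3).
Check each against the 8 clauses (columns in the order z1, z2, z3):
  F F F  ✓ satisfies all
  F F T  ✗ fails (z1 || !z3)
  F T F  ✗ fails (z1 || z3 || !z2)
  F T T  ✗ fails (z1 || !z3)
  T F F  ✗ fails (!z1 || z2)
  T F T  ✗ fails (!z1 || z2)
  T T F  ✓ satisfies all
  T T T  ✗ fails (!z2 || !z1 || !z3)
2 of the 8 rows are models.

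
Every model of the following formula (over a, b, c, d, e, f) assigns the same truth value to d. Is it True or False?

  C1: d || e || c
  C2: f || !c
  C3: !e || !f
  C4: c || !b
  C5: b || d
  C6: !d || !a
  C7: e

Suppose d = false.
Unit clause (b) forces b = true.
Unit clause (c) forces c = true.
Unit clause (f) forces f = true.
Unit clause (!e) forces e = false.
That conflicts with the unit clause (e).
So every satisfying assignment has d = True.

True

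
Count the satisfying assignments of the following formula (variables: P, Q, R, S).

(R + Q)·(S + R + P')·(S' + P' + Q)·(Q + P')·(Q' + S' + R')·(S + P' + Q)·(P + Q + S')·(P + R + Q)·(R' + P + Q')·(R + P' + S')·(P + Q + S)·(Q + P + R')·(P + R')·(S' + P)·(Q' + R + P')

There are 2^4 = 16 truth assignments over (P, Q, R, S).
Check each against the 15 clauses (columns in the order P, Q, R, S):
  F F F F  ✗ fails (R + Q)
  F F F T  ✗ fails (R + Q)
  F F T F  ✗ fails (P + Q + S)
  F F T T  ✗ fails (P + Q + S')
  F T F F  ✓ satisfies all
  F T F T  ✗ fails (S' + P)
  F T T F  ✗ fails (R' + P + Q')
  F T T T  ✗ fails (Q' + S' + R')
  T F F F  ✗ fails (R + Q)
  T F F T  ✗ fails (R + Q)
  T F T F  ✗ fails (Q + P')
  T F T T  ✗ fails (S' + P' + Q)
  T T F F  ✗ fails (S + R + P')
  T T F T  ✗ fails (R + P' + S')
  T T T F  ✓ satisfies all
  T T T T  ✗ fails (Q' + S' + R')
2 of the 16 rows are models.

2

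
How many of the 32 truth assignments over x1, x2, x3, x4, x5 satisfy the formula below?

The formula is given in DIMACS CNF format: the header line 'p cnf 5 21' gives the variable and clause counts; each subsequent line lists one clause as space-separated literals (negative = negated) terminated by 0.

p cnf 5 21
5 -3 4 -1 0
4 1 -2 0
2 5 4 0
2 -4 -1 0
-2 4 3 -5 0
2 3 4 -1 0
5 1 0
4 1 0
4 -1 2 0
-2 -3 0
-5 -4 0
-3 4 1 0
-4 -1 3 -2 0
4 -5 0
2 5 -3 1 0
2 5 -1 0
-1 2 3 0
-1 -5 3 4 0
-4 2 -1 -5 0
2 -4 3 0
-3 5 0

1

There are 2^5 = 32 truth assignments over (x1, x2, x3, x4, x5).
Split on x1. With x1 = True, the clauses containing x1 are satisfied and ¬x1 drops from the rest; 1 of the 2^4 = 16 assignments to the other variables satisfy what remains.
With x1 = False, by the same count on the reduced clause set, 0 assignments work.
(One model: x1=T, x2=T, x3=F, x4=F, x5=F.)
Total: 1 + 0 = 1.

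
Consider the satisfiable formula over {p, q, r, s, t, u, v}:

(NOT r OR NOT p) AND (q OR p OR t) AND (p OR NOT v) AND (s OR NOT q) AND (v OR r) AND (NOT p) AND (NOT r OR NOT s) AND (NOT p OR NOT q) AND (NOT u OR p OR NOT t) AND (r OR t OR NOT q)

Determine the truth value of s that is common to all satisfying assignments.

False

Suppose s = true.
From the singleton clause (NOT p), p = false.
From the singleton clause (NOT v), v = false.
From the singleton clause (r), r = true.
Now (NOT r) is unsatisfied and unit — conflict.
So every satisfying assignment has s = False.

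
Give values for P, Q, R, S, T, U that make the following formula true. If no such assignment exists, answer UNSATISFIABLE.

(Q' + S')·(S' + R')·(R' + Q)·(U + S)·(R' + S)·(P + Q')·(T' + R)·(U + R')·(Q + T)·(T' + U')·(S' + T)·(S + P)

Case Q = 1:
From the singleton clause (S'), S = 0.
From the singleton clause (U), U = 1.
From the singleton clause (R'), R = 0.
From the singleton clause (P), P = 1.
From the singleton clause (T'), T = 0.
All clauses are satisfied.

P=1; Q=1; R=0; S=0; T=0; U=1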